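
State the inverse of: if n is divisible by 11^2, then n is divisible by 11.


The inverse of (P → Q) is (¬P → ¬Q). It is equivalent to the converse, not to the original.
Here P = 'n is divisible by 11^2' and Q = 'n is divisible by 11'.

If not (n is divisible by 11^2), then not (n is divisible by 11).


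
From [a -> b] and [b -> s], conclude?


Hypothetical syllogism: from (P → Q) and (Q → R), infer (P → R).
Chain the two implications through the shared middle term 'b'.

a -> s


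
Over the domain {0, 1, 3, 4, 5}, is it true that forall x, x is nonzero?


Evaluate the predicate on each element: 0:False, 1:True, 3:True, 4:True, 5:True.
Counterexample x = 0 fails the predicate.

False


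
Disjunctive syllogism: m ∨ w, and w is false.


Disjunctive syllogism: from (P ∨ Q) and ¬P, infer Q.
One disjunct, 'w', is ruled out; the other must hold.

m


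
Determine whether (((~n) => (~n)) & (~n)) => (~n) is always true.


Build the truth table over {n}:
n | φ
-----
False | True
True | True
Every row evaluates to true.

Yes, it is a tautology.


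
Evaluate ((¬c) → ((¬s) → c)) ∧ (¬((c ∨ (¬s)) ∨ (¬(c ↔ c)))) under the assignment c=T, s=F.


Substitute c=T, s=F:
… (earlier sub-steps elided)
¬s = T
(¬s) → c = T → T = T
(¬c) → ((¬s) → c) = F → T = T
¬s = T
c ∨ (¬s) = T ∨ T = T
c ↔ c = T ↔ T = T
¬(c ↔ c) = F
(c ∨ (¬s)) ∨ (¬(c ↔ c)) = T ∨ F = T
¬((c ∨ (¬s)) ∨ (¬(c ↔ c))) = F
((¬c) → ((¬s) → c)) ∧ (¬((c ∨ (¬s)) ∨ (¬(c ↔ c)))) = T ∧ F = F

F


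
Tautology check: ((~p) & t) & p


Build the truth table over {p, t}:
p | t | φ
---------
False | False | False
True | False | False
False | True | False
True | True | False
Counterexample at row 1: with p=False, t=False, the formula is False.

No, it is not a tautology.


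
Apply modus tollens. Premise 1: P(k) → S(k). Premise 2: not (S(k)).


Modus tollens: from (P → Q) and ¬Q, infer ¬P.
Q = 'S(k)' is denied; since P → Q, P must also fail.

Not (P(k)).


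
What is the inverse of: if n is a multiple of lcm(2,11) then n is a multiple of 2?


The inverse of (P → Q) is (¬P → ¬Q). It is equivalent to the converse, not to the original.
Here P = 'n is a multiple of lcm(2,11)' and Q = 'n is a multiple of 2'.

If not (n is a multiple of lcm(2,11)), then not (n is a multiple of 2).


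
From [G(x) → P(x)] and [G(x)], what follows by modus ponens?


Modus ponens: from (P → Q) and P, infer Q.
P = 'G(x)' is asserted, and P → Q holds, so Q follows.

P(x).


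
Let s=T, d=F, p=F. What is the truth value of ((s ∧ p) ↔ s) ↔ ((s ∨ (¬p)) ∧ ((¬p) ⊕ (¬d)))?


Substitute s=T, d=F, p=F:
s ∧ p = T ∧ F = F
(s ∧ p) ↔ s = F ↔ T = F
¬p = T
s ∨ (¬p) = T ∨ T = T
¬p = T
¬d = T
(¬p) ⊕ (¬d) = T ⊕ T = F
(s ∨ (¬p)) ∧ ((¬p) ⊕ (¬d)) = T ∧ F = F
((s ∧ p) ↔ s) ↔ ((s ∨ (¬p)) ∧ ((¬p) ⊕ (¬d))) = F ↔ F = T

T


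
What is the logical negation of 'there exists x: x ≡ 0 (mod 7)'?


¬(for all x: φ) = there exists x: ¬φ, and ¬(there exists x: φ) = for all x: ¬φ.
Apply to the existential statement.

for all x: NOT(x ≡ 0 (mod 7))


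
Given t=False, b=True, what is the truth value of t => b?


Implication is false only when antecedent is true and consequent is false.
Substitute: t=False, b=True.
False => True evaluates to True.

True


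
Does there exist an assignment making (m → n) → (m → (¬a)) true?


Search for a satisfying assignment over {a, m, n}.
Try a=F, m=F, n=F: the formula evaluates to T.
A satisfying assignment exists.

Satisfiable.


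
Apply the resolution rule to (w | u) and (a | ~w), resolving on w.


The clauses contain complementary literals w and ~w.
Resolution eliminates this pair and disjoins the remaining literals (merging duplicates).

(u | a)


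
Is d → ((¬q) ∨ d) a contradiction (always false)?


Truth table over {d, q}:
d | q | φ
---------
F | F | T
T | F | T
F | T | T
T | T | T
Satisfying assignment at row 1: d=F, q=F gives T.

No, it is not a contradiction.


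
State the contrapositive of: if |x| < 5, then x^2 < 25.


The contrapositive of (P → Q) is (¬Q → ¬P); it is logically equivalent to the original.
Here P = '|x| < 5' and Q = 'x^2 < 25'.

If not (x^2 < 25), then not (|x| < 5).


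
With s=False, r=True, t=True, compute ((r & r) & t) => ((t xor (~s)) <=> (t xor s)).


Substitute s=False, r=True, t=True:
r & r = True & True = True
(r & r) & t = True & True = True
~s = True
t xor (~s) = True xor True = False
t xor s = True xor False = True
(t xor (~s)) <=> (t xor s) = False <=> True = False
((r & r) & t) => ((t xor (~s)) <=> (t xor s)) = True => False = False

False


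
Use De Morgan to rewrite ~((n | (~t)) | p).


De Morgan: the negation of a disjunction is the conjunction of the negations.
Distribute ~ across |, flipping it to &, and negate each literal.

((~n) & t) & (~p)


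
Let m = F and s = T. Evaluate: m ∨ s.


Disjunction is false only when both operands are false.
Substitute: m=F, s=T.
F ∨ T evaluates to T.

T


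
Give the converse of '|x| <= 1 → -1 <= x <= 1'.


The converse of (P → Q) is (Q → P). It is not in general equivalent to the original.
Here P = '|x| <= 1' and Q = '-1 <= x <= 1'.

If -1 <= x <= 1, then |x| <= 1.


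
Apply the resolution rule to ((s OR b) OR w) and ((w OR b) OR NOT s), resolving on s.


The clauses contain complementary literals s and NOTs.
Resolution eliminates this pair and disjoins the remaining literals (merging duplicates).

(w OR b)


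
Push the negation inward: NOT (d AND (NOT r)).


De Morgan: the negation of a conjunction is the disjunction of the negations.
Distribute NOT across AND, flipping it to OR, and negate each literal.

(NOT d) OR r


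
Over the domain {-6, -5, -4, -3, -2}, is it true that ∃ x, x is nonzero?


Evaluate the predicate on each element: -6:T, -5:T, -4:T, -3:T, -2:T.
Witness x = -6 satisfies the predicate.

T


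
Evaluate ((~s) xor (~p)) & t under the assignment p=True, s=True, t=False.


Substitute p=True, s=True, t=False:
~s = False
~p = False
(~s) xor (~p) = False xor False = False
((~s) xor (~p)) & t = False & False = False

False


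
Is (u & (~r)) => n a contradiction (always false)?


Truth table over {n, r, u}:
n | r | u | φ
-------------
False | False | False | True
True | False | False | True
False | True | False | True
True | True | False | True
False | False | True | False
True | False | True | True
False | True | True | True
True | True | True | True
Satisfying assignment at row 1: n=False, r=False, u=False gives True.

No, it is not a contradiction.


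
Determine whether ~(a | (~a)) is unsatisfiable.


Truth table over {a}:
a | φ
-----
False | False
True | False
Every row is false.

Yes, it is a contradiction.


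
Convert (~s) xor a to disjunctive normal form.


Step 1: (¬s) ⊕ a is true exactly when they disagree: ((¬s) ∧ ¬a) ∨ (¬(¬s) ∧ a).
Step 2: Eliminate any double negations (¬¬X = X).

((~s) & (~a)) | (s & a)


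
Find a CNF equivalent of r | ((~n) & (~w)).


Step 1: Distribute ∨ over ∧: r ∨ ((¬n) ∧ (¬w)) = (r ∨ (¬n)) ∧ (r ∨ (¬w)).

(r | (~n)) & (r | (~w))


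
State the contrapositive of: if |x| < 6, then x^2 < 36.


The contrapositive of (P → Q) is (¬Q → ¬P); it is logically equivalent to the original.
Here P = '|x| < 6' and Q = 'x^2 < 36'.

If not (x^2 < 36), then not (|x| < 6).


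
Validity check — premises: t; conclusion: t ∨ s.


This matches the form of disjunction introduction: the conclusion follows in every model of the premises.

Valid.


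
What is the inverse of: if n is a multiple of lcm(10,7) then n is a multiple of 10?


The inverse of (P → Q) is (¬P → ¬Q). It is equivalent to the converse, not to the original.
Here P = 'n is a multiple of lcm(10,7)' and Q = 'n is a multiple of 10'.

If not (n is a multiple of lcm(10,7)), then not (n is a multiple of 10).


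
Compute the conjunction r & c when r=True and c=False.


Conjunction is true only when both operands are true.
Substitute: r=True, c=False.
True & False evaluates to False.

False


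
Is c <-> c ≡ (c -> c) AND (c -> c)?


Compare truth tables:
c | φ | ψ
---------
F | T | T
T | T | T
The columns φ and ψ agree on every row.

Yes, they are logically equivalent.


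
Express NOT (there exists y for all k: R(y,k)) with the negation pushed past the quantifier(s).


Negation flips each quantifier (∀↔∃) and negates the inner predicate.
¬(there exists y for all k: φ) = for all y there exists k: ¬φ.

for all y there exists k: NOT(R(y,k))


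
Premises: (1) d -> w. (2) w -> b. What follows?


Hypothetical syllogism: from (P → Q) and (Q → R), infer (P → R).
Chain the two implications through the shared middle term 'w'.

d -> b


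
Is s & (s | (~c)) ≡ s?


Compare truth tables:
c | s | φ | ψ
-------------
False | False | False | False
True | False | False | False
False | True | True | True
True | True | True | True
The columns φ and ψ agree on every row.

Yes, they are logically equivalent.


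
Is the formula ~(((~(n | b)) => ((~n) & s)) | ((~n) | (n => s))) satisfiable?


Check all 8 assignments over {b, n, s}:
b | n | s | φ
-------------
False | False | False | False
True | False | False | False
False | True | False | False
True | True | False | False
False | False | True | False
True | False | True | False
False | True | True | False
True | True | True | False
No assignment makes the formula true.

Unsatisfiable.


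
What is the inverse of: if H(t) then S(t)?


The inverse of (P → Q) is (¬P → ¬Q). It is equivalent to the converse, not to the original.
Here P = 'H(t)' and Q = 'S(t)'.

If not (H(t)), then not (S(t)).


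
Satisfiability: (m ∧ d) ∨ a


Search for a satisfying assignment over {a, d, m}.
Try a=T, d=F, m=F: the formula evaluates to T.
A satisfying assignment exists.

Satisfiable.


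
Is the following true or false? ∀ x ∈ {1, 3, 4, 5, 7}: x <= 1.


Evaluate the predicate on each element: 1:T, 3:F, 4:F, 5:F, 7:F.
Counterexample x = 3 fails the predicate.

F


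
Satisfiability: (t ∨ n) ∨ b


Search for a satisfying assignment over {b, n, t}.
Try b=T, n=F, t=F: the formula evaluates to T.
A satisfying assignment exists.

Satisfiable.


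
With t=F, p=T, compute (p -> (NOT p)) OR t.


Substitute t=F, p=T:
NOT p = F
p -> (NOT p) = T -> F = F
(p -> (NOT p)) OR t = F OR F = F

F


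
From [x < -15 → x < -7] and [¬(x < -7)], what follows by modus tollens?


Modus tollens: from (P → Q) and ¬Q, infer ¬P.
Q = 'x < -7' is denied; since P → Q, P must also fail.

Not (x < -15).


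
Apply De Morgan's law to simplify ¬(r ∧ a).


De Morgan: the negation of a conjunction is the disjunction of the negations.
Distribute ¬ across ∧, flipping it to ∨, and negate each literal.

(¬r) ∨ (¬a)


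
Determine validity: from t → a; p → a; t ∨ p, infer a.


This matches the form of proof by cases: the conclusion follows in every model of the premises.

Valid.


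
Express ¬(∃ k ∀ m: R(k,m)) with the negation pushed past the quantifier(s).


Negation flips each quantifier (∀↔∃) and negates the inner predicate.
¬(∃ k ∀ m: φ) = ∀ k ∃ m: ¬φ.

∀ k ∃ m: ¬(R(k,m))


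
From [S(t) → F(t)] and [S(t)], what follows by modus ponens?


Modus ponens: from (P → Q) and P, infer Q.
P = 'S(t)' is asserted, and P → Q holds, so Q follows.

F(t).


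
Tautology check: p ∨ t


Build the truth table over {p, t}:
p | t | φ
---------
F | F | F
T | F | T
F | T | T
T | T | T
Counterexample at row 1: with p=F, t=F, the formula is F.

No, it is not a tautology.


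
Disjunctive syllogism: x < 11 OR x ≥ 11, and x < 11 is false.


Disjunctive syllogism: from (P ∨ Q) and ¬P, infer Q.
One disjunct, 'x < 11', is ruled out; the other must hold.

x ≥ 11


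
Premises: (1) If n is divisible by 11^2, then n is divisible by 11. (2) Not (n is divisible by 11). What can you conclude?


Modus tollens: from (P → Q) and ¬Q, infer ¬P.
Q = 'n is divisible by 11' is denied; since P → Q, P must also fail.

Not (n is divisible by 11^2).


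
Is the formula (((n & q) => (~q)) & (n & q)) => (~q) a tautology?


Build the truth table over {n, q}:
n | q | φ
---------
False | False | True
True | False | True
False | True | True
True | True | True
Every row evaluates to true.

Yes, it is a tautology.


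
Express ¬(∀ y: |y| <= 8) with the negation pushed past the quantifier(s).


¬(∀ x: φ) = ∃ x: ¬φ, and ¬(∃ x: φ) = ∀ x: ¬φ.
Apply to the universal statement.

∃ y: ¬(|y| <= 8)


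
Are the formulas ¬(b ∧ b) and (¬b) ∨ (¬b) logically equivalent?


Compare truth tables:
b | φ | ψ
---------
F | T | T
T | F | F
The columns φ and ψ agree on every row.

Yes, they are logically equivalent.


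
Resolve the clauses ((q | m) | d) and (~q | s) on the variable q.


The clauses contain complementary literals q and ~q.
Resolution eliminates this pair and disjoins the remaining literals (merging duplicates).

((m | d) | s)


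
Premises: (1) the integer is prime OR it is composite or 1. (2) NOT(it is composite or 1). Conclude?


Disjunctive syllogism: from (P ∨ Q) and ¬P, infer Q.
One disjunct, 'it is composite or 1', is ruled out; the other must hold.

the integer is prime


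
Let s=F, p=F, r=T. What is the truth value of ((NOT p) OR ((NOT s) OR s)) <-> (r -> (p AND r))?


Substitute s=F, p=F, r=T:
NOT p = T
NOT s = T
(NOT s) OR s = T OR F = T
(NOT p) OR ((NOT s) OR s) = T OR T = T
p AND r = F AND T = F
r -> (p AND r) = T -> F = F
((NOT p) OR ((NOT s) OR s)) <-> (r -> (p AND r)) = T <-> F = F

F


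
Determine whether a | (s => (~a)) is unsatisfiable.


Truth table over {a, s}:
a | s | φ
---------
False | False | True
True | False | True
False | True | True
True | True | True
Satisfying assignment at row 1: a=False, s=False gives True.

No, it is not a contradiction.


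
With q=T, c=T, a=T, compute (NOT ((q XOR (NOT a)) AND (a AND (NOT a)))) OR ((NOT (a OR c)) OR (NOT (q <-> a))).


Substitute q=T, c=T, a=T:
… (earlier sub-steps elided)
NOT a = F
a AND (NOT a) = T AND F = F
(q XOR (NOT a)) AND (a AND (NOT a)) = T AND F = F
NOT ((q XOR (NOT a)) AND (a AND (NOT a))) = T
a OR c = T OR T = T
NOT (a OR c) = F
q <-> a = T <-> T = T
NOT (q <-> a) = F
(NOT (a OR c)) OR (NOT (q <-> a)) = F OR F = F
(NOT ((q XOR (NOT a)) AND (a AND (NOT a)))) OR ((NOT (a OR c)) OR (NOT (q <-> a))) = T OR F = T

T


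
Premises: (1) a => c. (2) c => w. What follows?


Hypothetical syllogism: from (P → Q) and (Q → R), infer (P → R).
Chain the two implications through the shared middle term 'c'.

a => w


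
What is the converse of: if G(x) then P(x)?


The converse of (P → Q) is (Q → P). It is not in general equivalent to the original.
Here P = 'G(x)' and Q = 'P(x)'.

If P(x), then G(x).


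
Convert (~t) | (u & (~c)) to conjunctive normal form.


Step 1: Distribute ∨ over ∧: (¬t) ∨ (u ∧ (¬c)) = ((¬t) ∨ u) ∧ ((¬t) ∨ (¬c)).

((~t) | u) & ((~t) | (~c))


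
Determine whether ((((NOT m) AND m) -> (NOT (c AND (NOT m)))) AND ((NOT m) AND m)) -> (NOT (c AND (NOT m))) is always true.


Build the truth table over {c, m}:
c | m | φ
---------
F | F | T
T | F | T
F | T | T
T | T | T
Every row evaluates to true.

Yes, it is a tautology.


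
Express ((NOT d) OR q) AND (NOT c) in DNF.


Step 1: Distribute ∧ over ∨: ((¬d) ∨ q) ∧ (¬c) = ((¬d) ∧ (¬c)) ∨ (q ∧ (¬c)).

((NOT d) AND (NOT c)) OR (q AND (NOT c))


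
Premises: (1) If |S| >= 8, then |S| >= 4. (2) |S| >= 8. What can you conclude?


Modus ponens: from (P → Q) and P, infer Q.
P = '|S| >= 8' is asserted, and P → Q holds, so Q follows.

|S| >= 4.


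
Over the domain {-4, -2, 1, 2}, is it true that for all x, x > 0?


Evaluate the predicate on each element: -4:F, -2:F, 1:T, 2:T.
Counterexample x = -4 fails the predicate.

F


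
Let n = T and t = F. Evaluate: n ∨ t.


Disjunction is false only when both operands are false.
Substitute: n=T, t=F.
T ∨ F evaluates to T.

T


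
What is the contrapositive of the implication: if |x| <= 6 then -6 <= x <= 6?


The contrapositive of (P → Q) is (¬Q → ¬P); it is logically equivalent to the original.
Here P = '|x| <= 6' and Q = '-6 <= x <= 6'.

If not (-6 <= x <= 6), then not (|x| <= 6).


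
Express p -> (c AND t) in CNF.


Step 1: Rewrite p → (c ∧ t) as ¬p ∨ (c ∧ t).
Step 2: Distribute ∨ over ∧.

((NOT p) OR c) AND ((NOT p) OR t)


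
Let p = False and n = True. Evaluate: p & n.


Conjunction is true only when both operands are true.
Substitute: p=False, n=True.
False & True evaluates to False.

False


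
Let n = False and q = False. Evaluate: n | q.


Disjunction is false only when both operands are false.
Substitute: n=False, q=False.
False | False evaluates to False.

False


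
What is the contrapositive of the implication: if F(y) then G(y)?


The contrapositive of (P → Q) is (¬Q → ¬P); it is logically equivalent to the original.
Here P = 'F(y)' and Q = 'G(y)'.

If not (G(y)), then not (F(y)).


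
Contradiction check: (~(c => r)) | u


Truth table over {c, r, u}:
c | r | u | φ
-------------
False | False | False | False
True | False | False | True
False | True | False | False
True | True | False | False
False | False | True | True
True | False | True | True
False | True | True | True
True | True | True | True
Satisfying assignment at row 2: c=True, r=False, u=False gives True.

No, it is not a contradiction.


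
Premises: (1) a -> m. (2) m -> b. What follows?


Hypothetical syllogism: from (P → Q) and (Q → R), infer (P → R).
Chain the two implications through the shared middle term 'm'.

a -> b


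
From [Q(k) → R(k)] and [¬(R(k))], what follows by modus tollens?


Modus tollens: from (P → Q) and ¬Q, infer ¬P.
Q = 'R(k)' is denied; since P → Q, P must also fail.

Not (Q(k)).


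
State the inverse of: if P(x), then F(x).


The inverse of (P → Q) is (¬P → ¬Q). It is equivalent to the converse, not to the original.
Here P = 'P(x)' and Q = 'F(x)'.

If not (P(x)), then not (F(x)).


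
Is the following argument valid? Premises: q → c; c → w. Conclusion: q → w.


This matches the form of hypothetical syllogism: the conclusion follows in every model of the premises.

Valid.


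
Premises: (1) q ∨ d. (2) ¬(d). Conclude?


Disjunctive syllogism: from (P ∨ Q) and ¬P, infer Q.
One disjunct, 'd', is ruled out; the other must hold.

q


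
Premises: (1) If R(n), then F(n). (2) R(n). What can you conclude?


Modus ponens: from (P → Q) and P, infer Q.
P = 'R(n)' is asserted, and P → Q holds, so Q follows.

F(n).


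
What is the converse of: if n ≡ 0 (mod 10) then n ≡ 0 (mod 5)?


The converse of (P → Q) is (Q → P). It is not in general equivalent to the original.
Here P = 'n ≡ 0 (mod 10)' and Q = 'n ≡ 0 (mod 5)'.

If n ≡ 0 (mod 5), then n ≡ 0 (mod 10).


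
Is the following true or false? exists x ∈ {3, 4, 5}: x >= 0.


Evaluate the predicate on each element: 3:True, 4:True, 5:True.
Witness x = 3 satisfies the predicate.

True


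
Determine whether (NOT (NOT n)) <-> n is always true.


Build the truth table over {n}:
n | φ
-----
F | T
T | T
Every row evaluates to true.

Yes, it is a tautology.


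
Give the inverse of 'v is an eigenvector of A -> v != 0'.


The inverse of (P → Q) is (¬P → ¬Q). It is equivalent to the converse, not to the original.
Here P = 'v is an eigenvector of A' and Q = 'v != 0'.

If not (v is an eigenvector of A), then not (v != 0).


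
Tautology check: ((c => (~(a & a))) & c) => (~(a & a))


Build the truth table over {a, c}:
a | c | φ
---------
False | False | True
True | False | True
False | True | True
True | True | True
Every row evaluates to true.

Yes, it is a tautology.


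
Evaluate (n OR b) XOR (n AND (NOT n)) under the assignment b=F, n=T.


Substitute b=F, n=T:
n OR b = T OR F = T
NOT n = F
n AND (NOT n) = T AND F = F
(n OR b) XOR (n AND (NOT n)) = T XOR F = T

T


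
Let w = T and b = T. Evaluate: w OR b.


Disjunction is false only when both operands are false.
Substitute: w=T, b=T.
T OR T evaluates to T.

T


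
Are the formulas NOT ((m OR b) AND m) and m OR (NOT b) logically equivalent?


Compare truth tables:
b | m | φ | ψ
-------------
F | F | T | T
T | F | T | F
F | T | F | T
T | T | F | T
They differ at row 2 (b=T, m=F): φ=T but ψ=F.

No, they are not logically equivalent.


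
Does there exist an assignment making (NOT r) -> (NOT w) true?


Search for a satisfying assignment over {r, w}.
Try r=F, w=F: the formula evaluates to T.
A satisfying assignment exists.

Satisfiable.


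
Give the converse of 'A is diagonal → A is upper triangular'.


The converse of (P → Q) is (Q → P). It is not in general equivalent to the original.
Here P = 'A is diagonal' and Q = 'A is upper triangular'.

If A is upper triangular, then A is diagonal.


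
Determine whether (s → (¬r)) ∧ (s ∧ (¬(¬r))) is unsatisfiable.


Truth table over {r, s}:
r | s | φ
---------
F | F | F
T | F | F
F | T | F
T | T | F
Every row is false.

Yes, it is a contradiction.


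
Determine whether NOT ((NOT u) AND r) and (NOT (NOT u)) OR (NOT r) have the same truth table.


Compare truth tables:
r | u | φ | ψ
-------------
F | F | T | T
T | F | F | F
F | T | T | T
T | T | T | T
The columns φ and ψ agree on every row.

Yes, they are logically equivalent.


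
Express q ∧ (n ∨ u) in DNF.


Step 1: Distribute ∧ over ∨: q ∧ (n ∨ u) = (q ∧ n) ∨ (q ∧ u).

(q ∧ n) ∨ (q ∧ u)


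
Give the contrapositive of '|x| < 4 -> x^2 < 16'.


The contrapositive of (P → Q) is (¬Q → ¬P); it is logically equivalent to the original.
Here P = '|x| < 4' and Q = 'x^2 < 16'.

If not (x^2 < 16), then not (|x| < 4).


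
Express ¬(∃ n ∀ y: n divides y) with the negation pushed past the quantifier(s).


Negation flips each quantifier (∀↔∃) and negates the inner predicate.
¬(∃ n ∀ y: φ) = ∀ n ∃ y: ¬φ.

∀ n ∃ y: ¬(n divides y)


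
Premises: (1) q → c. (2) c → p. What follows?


Hypothetical syllogism: from (P → Q) and (Q → R), infer (P → R).
Chain the two implications through the shared middle term 'c'.

q → p


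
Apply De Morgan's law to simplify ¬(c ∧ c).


De Morgan: the negation of a conjunction is the disjunction of the negations.
Distribute ¬ across ∧, flipping it to ∨, and negate each literal.

(¬c) ∨ (¬c)


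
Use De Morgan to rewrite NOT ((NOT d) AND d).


De Morgan: the negation of a conjunction is the disjunction of the negations.
Distribute NOT across AND, flipping it to OR, and negate each literal.

d OR (NOT d)


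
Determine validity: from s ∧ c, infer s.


This matches the form of conjunction elimination: the conclusion follows in every model of the premises.

Valid.


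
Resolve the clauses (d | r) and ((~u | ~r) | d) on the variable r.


The clauses contain complementary literals r and ~r.
Resolution eliminates this pair and disjoins the remaining literals (merging duplicates).

(d | ~u)


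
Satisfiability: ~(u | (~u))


Check all 2 assignments over {u}:
u | φ
-----
False | False
True | False
No assignment makes the formula true.

Unsatisfiable.


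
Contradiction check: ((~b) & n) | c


Truth table over {b, c, n}:
b | c | n | φ
-------------
False | False | False | False
True | False | False | False
False | True | False | True
True | True | False | True
False | False | True | True
True | False | True | False
False | True | True | True
True | True | True | True
Satisfying assignment at row 3: b=False, c=True, n=False gives True.

No, it is not a contradiction.


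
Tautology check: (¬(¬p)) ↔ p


Build the truth table over {p}:
p | φ
-----
F | T
T | T
Every row evaluates to true.

Yes, it is a tautology.


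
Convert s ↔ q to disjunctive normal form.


Step 1: s ↔ q is true exactly when both agree: (s ∧ q) ∨ (¬s ∧ ¬q).

(s ∧ q) ∨ ((¬s) ∧ (¬q))


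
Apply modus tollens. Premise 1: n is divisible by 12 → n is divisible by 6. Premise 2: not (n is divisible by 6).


Modus tollens: from (P → Q) and ¬Q, infer ¬P.
Q = 'n is divisible by 6' is denied; since P → Q, P must also fail.

Not (n is divisible by 12).


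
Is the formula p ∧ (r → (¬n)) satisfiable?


Search for a satisfying assignment over {n, p, r}.
Try n=F, p=T, r=F: the formula evaluates to T.
A satisfying assignment exists.

Satisfiable.


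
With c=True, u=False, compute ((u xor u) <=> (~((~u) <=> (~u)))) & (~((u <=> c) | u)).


Substitute c=True, u=False:
u xor u = False xor False = False
~u = True
~u = True
(~u) <=> (~u) = True <=> True = True
~((~u) <=> (~u)) = False
(u xor u) <=> (~((~u) <=> (~u))) = False <=> False = True
u <=> c = False <=> True = False
(u <=> c) | u = False | False = False
~((u <=> c) | u) = True
((u xor u) <=> (~((~u) <=> (~u)))) & (~((u <=> c) | u)) = True & True = True

True


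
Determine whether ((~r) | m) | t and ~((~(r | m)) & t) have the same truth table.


Compare truth tables:
m | r | t | φ | ψ
-----------------
False | False | False | True | True
True | False | False | True | True
False | True | False | False | True
True | True | False | True | True
False | False | True | True | False
True | False | True | True | True
False | True | True | True | True
True | True | True | True | True
They differ at row 3 (m=False, r=True, t=False): φ=False but ψ=True.

No, they are not logically equivalent.


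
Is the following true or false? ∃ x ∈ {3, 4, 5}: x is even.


Evaluate the predicate on each element: 3:F, 4:T, 5:F.
Witness x = 4 satisfies the predicate.

T


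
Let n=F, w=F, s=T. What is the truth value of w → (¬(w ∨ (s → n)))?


Substitute n=F, w=F, s=T:
s → n = T → F = F
w ∨ (s → n) = F ∨ F = F
¬(w ∨ (s → n)) = T
w → (¬(w ∨ (s → n))) = F → T = T

T


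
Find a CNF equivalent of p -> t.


Step 1: Rewrite p → t as ¬p ∨ t.

(NOT p) OR t


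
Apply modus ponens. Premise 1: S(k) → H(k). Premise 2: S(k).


Modus ponens: from (P → Q) and P, infer Q.
P = 'S(k)' is asserted, and P → Q holds, so Q follows.

H(k).


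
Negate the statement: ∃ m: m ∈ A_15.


¬(∀ x: φ) = ∃ x: ¬φ, and ¬(∃ x: φ) = ∀ x: ¬φ.
Apply to the existential statement.

∀ m: ¬(m ∈ A_15)


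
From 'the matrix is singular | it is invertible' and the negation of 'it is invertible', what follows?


Disjunctive syllogism: from (P ∨ Q) and ¬P, infer Q.
One disjunct, 'it is invertible', is ruled out; the other must hold.

the matrix is singular


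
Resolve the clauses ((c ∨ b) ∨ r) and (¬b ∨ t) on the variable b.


The clauses contain complementary literals b and ¬b.
Resolution eliminates this pair and disjoins the remaining literals (merging duplicates).

((r ∨ c) ∨ t)


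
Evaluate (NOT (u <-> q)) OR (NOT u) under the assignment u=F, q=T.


Substitute u=F, q=T:
u <-> q = F <-> T = F
NOT (u <-> q) = T
NOT u = T
(NOT (u <-> q)) OR (NOT u) = T OR T = T

T


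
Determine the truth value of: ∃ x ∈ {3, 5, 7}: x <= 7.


Evaluate the predicate on each element: 3:T, 5:T, 7:T.
Witness x = 3 satisfies the predicate.

T


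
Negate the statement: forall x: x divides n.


¬(forall x: φ) = exists x: ¬φ, and ¬(exists x: φ) = forall x: ¬φ.
Apply to the universal statement.

exists x: ~(x divides n)


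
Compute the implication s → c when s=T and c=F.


Implication is false only when antecedent is true and consequent is false.
Substitute: s=T, c=F.
T → F evaluates to F.

F


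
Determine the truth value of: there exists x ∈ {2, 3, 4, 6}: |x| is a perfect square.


Evaluate the predicate on each element: 2:F, 3:F, 4:T, 6:F.
Witness x = 4 satisfies the predicate.

T


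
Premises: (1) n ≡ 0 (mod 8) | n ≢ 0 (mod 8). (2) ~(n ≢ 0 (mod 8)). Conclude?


Disjunctive syllogism: from (P ∨ Q) and ¬P, infer Q.
One disjunct, 'n ≢ 0 (mod 8)', is ruled out; the other must hold.

n ≡ 0 (mod 8)


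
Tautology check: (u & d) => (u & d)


Build the truth table over {d, u}:
d | u | φ
---------
False | False | True
True | False | True
False | True | True
True | True | True
Every row evaluates to true.

Yes, it is a tautology.


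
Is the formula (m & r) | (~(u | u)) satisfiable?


Search for a satisfying assignment over {m, r, u}.
Try m=False, r=False, u=False: the formula evaluates to True.
A satisfying assignment exists.

Satisfiable.


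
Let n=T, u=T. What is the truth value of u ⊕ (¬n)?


Substitute n=T, u=T:
¬n = F
u ⊕ (¬n) = T ⊕ F = T

T


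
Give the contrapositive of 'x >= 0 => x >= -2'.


The contrapositive of (P → Q) is (¬Q → ¬P); it is logically equivalent to the original.
Here P = 'x >= 0' and Q = 'x >= -2'.

If not (x >= -2), then not (x >= 0).


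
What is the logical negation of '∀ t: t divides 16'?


¬(∀ x: φ) = ∃ x: ¬φ, and ¬(∃ x: φ) = ∀ x: ¬φ.
Apply to the universal statement.

∃ t: ¬(t divides 16)


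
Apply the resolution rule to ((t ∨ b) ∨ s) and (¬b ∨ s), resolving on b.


The clauses contain complementary literals b and ¬b.
Resolution eliminates this pair and disjoins the remaining literals (merging duplicates).

(s ∨ t)


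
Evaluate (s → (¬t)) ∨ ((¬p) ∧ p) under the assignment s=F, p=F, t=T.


Substitute s=F, p=F, t=T:
¬t = F
s → (¬t) = F → F = T
¬p = T
(¬p) ∧ p = T ∧ F = F
(s → (¬t)) ∨ ((¬p) ∧ p) = T ∨ F = T

T


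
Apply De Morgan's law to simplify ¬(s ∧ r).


De Morgan: the negation of a conjunction is the disjunction of the negations.
Distribute ¬ across ∧, flipping it to ∨, and negate each literal.

(¬s) ∨ (¬r)


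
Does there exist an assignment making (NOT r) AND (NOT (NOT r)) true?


Check all 2 assignments over {r}:
r | φ
-----
F | F
T | F
No assignment makes the formula true.

Unsatisfiable.


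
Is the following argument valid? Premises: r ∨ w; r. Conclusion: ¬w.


This is affirming a disjunct (fallacy). There exist truth assignments where the premises are all true but the conclusion is false.

Invalid.


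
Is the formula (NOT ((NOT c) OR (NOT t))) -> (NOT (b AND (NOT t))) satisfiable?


Search for a satisfying assignment over {b, c, t}.
Try b=F, c=F, t=F: the formula evaluates to T.
A satisfying assignment exists.

Satisfiable.


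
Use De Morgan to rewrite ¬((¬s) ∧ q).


De Morgan: the negation of a conjunction is the disjunction of the negations.
Distribute ¬ across ∧, flipping it to ∨, and negate each literal.

s ∨ (¬q)


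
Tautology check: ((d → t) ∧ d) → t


Build the truth table over {d, t}:
d | t | φ
---------
F | F | T
T | F | T
F | T | T
T | T | T
Every row evaluates to true.

Yes, it is a tautology.


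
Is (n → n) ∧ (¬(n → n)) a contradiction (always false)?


Truth table over {n}:
n | φ
-----
F | F
T | F
Every row is false.

Yes, it is a contradiction.


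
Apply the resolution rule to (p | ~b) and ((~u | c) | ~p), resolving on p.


The clauses contain complementary literals p and ~p.
Resolution eliminates this pair and disjoins the remaining literals (merging duplicates).

((~b | ~u) | c)


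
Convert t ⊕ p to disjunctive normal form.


Step 1: t ⊕ p is true exactly when they disagree: (t ∧ ¬p) ∨ (¬t ∧ p).

(t ∧ (¬p)) ∨ ((¬t) ∧ p)


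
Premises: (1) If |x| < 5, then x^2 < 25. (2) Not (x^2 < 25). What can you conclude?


Modus tollens: from (P → Q) and ¬Q, infer ¬P.
Q = 'x^2 < 25' is denied; since P → Q, P must also fail.

Not (|x| < 5).


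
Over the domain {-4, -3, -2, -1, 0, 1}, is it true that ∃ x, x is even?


Evaluate the predicate on each element: -4:T, -3:F, -2:T, -1:F, 0:T, 1:F.
Witness x = -4 satisfies the predicate.

T


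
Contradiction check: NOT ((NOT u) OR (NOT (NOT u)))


Truth table over {u}:
u | φ
-----
F | F
T | F
Every row is false.

Yes, it is a contradiction.


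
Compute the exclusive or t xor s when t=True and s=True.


Exclusive or is true when exactly one operand is true.
Substitute: t=True, s=True.
True xor True evaluates to False.

False


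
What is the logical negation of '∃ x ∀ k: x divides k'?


Negation flips each quantifier (∀↔∃) and negates the inner predicate.
¬(∃ x ∀ k: φ) = ∀ x ∃ k: ¬φ.

∀ x ∃ k: ¬(x divides k)


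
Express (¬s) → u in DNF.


Step 1: Rewrite (¬s) → u as ¬(¬s) ∨ u.
Step 2: Eliminate any double negations (¬¬X = X).

s ∨ u


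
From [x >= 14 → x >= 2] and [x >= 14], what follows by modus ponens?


Modus ponens: from (P → Q) and P, infer Q.
P = 'x >= 14' is asserted, and P → Q holds, so Q follows.

x >= 2.


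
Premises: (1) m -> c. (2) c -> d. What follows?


Hypothetical syllogism: from (P → Q) and (Q → R), infer (P → R).
Chain the two implications through the shared middle term 'c'.

m -> d


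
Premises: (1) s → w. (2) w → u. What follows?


Hypothetical syllogism: from (P → Q) and (Q → R), infer (P → R).
Chain the two implications through the shared middle term 'w'.

s → u


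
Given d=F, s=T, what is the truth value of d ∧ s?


Conjunction is true only when both operands are true.
Substitute: d=F, s=T.
F ∧ T evaluates to F.

F


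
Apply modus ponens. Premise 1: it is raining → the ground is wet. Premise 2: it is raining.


Modus ponens: from (P → Q) and P, infer Q.
P = 'it is raining' is asserted, and P → Q holds, so Q follows.

the ground is wet.


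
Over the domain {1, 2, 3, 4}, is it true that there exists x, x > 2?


Evaluate the predicate on each element: 1:F, 2:F, 3:T, 4:T.
Witness x = 3 satisfies the predicate.

T


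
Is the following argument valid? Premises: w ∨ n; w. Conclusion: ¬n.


This is affirming a disjunct (fallacy). There exist truth assignments where the premises are all true but the conclusion is false.

Invalid.


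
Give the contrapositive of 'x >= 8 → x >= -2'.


The contrapositive of (P → Q) is (¬Q → ¬P); it is logically equivalent to the original.
Here P = 'x >= 8' and Q = 'x >= -2'.

If not (x >= -2), then not (x >= 8).


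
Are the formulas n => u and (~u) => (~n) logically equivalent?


Compare truth tables:
n | u | φ | ψ
-------------
False | False | True | True
True | False | False | False
False | True | True | True
True | True | True | True
The columns φ and ψ agree on every row.

Yes, they are logically equivalent.


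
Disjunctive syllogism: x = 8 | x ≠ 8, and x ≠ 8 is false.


Disjunctive syllogism: from (P ∨ Q) and ¬P, infer Q.
One disjunct, 'x ≠ 8', is ruled out; the other must hold.

x = 8


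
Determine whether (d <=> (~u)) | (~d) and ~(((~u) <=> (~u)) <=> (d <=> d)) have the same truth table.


Compare truth tables:
d | u | φ | ψ
-------------
False | False | True | False
True | False | True | False
False | True | True | False
True | True | False | False
They differ at row 1 (d=False, u=False): φ=True but ψ=False.

No, they are not logically equivalent.


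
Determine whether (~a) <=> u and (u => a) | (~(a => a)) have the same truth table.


Compare truth tables:
a | u | φ | ψ
-------------
False | False | False | True
True | False | True | True
False | True | True | False
True | True | False | True
They differ at row 1 (a=False, u=False): φ=False but ψ=True.

No, they are not logically equivalent.


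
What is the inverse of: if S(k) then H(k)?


The inverse of (P → Q) is (¬P → ¬Q). It is equivalent to the converse, not to the original.
Here P = 'S(k)' and Q = 'H(k)'.

If not (S(k)), then not (H(k)).


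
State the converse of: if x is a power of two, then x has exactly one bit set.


The converse of (P → Q) is (Q → P). It is not in general equivalent to the original.
Here P = 'x is a power of two' and Q = 'x has exactly one bit set'.

If x has exactly one bit set, then x is a power of two.


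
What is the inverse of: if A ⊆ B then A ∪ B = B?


The inverse of (P → Q) is (¬P → ¬Q). It is equivalent to the converse, not to the original.
Here P = 'A ⊆ B' and Q = 'A ∪ B = B'.

If not (A ⊆ B), then not (A ∪ B = B).


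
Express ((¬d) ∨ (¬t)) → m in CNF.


Step 1: Rewrite as ¬((¬d) ∨ (¬t)) ∨ m = (¬(¬d) ∧ ¬(¬t)) ∨ m.
Step 2: Distribute ∨ over ∧.
Step 3: Eliminate any double negations (¬¬X = X).

(d ∨ m) ∧ (t ∨ m)


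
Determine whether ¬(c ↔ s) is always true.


Build the truth table over {c, s}:
c | s | φ
---------
F | F | F
T | F | T
F | T | T
T | T | F
Counterexample at row 1: with c=F, s=F, the formula is F.

No, it is not a tautology.


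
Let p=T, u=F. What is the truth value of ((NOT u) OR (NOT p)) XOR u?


Substitute p=T, u=F:
NOT u = T
NOT p = F
(NOT u) OR (NOT p) = T OR F = T
((NOT u) OR (NOT p)) XOR u = T XOR F = T

T


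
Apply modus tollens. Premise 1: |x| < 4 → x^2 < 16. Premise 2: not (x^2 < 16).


Modus tollens: from (P → Q) and ¬Q, infer ¬P.
Q = 'x^2 < 16' is denied; since P → Q, P must also fail.

Not (|x| < 4).


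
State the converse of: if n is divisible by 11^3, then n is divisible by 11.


The converse of (P → Q) is (Q → P). It is not in general equivalent to the original.
Here P = 'n is divisible by 11^3' and Q = 'n is divisible by 11'.

If n is divisible by 11, then n is divisible by 11^3.


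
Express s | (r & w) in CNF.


Step 1: Distribute ∨ over ∧: s ∨ (r ∧ w) = (s ∨ r) ∧ (s ∨ w).

(s | r) & (s | w)


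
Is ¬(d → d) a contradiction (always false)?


Truth table over {d}:
d | φ
-----
F | F
T | F
Every row is false.

Yes, it is a contradiction.


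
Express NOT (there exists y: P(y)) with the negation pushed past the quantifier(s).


¬(for all x: φ) = there exists x: ¬φ, and ¬(there exists x: φ) = for all x: ¬φ.
Apply to the existential statement.

for all y: NOT(P(y))


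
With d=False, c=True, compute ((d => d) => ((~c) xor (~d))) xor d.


Substitute d=False, c=True:
d => d = False => False = True
~c = False
~d = True
(~c) xor (~d) = False xor True = True
(d => d) => ((~c) xor (~d)) = True => True = True
((d => d) => ((~c) xor (~d))) xor d = True xor False = True

True


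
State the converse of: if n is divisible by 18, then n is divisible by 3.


The converse of (P → Q) is (Q → P). It is not in general equivalent to the original.
Here P = 'n is divisible by 18' and Q = 'n is divisible by 3'.

If n is divisible by 3, then n is divisible by 18.


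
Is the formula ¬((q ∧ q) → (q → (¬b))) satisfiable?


Search for a satisfying assignment over {b, q}.
Try b=T, q=T: the formula evaluates to T.
A satisfying assignment exists.

Satisfiable.


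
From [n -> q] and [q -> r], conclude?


Hypothetical syllogism: from (P → Q) and (Q → R), infer (P → R).
Chain the two implications through the shared middle term 'q'.

n -> r


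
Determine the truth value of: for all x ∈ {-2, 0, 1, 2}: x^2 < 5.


Evaluate the predicate on each element: -2:T, 0:T, 1:T, 2:T.
Every element satisfies the predicate.

T


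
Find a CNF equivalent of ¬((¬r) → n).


Step 1: Rewrite (¬r) → n as ¬(¬r) ∨ n.
Step 2: Negate: ¬(¬(¬r) ∨ n) = (¬r) ∧ ¬n (De Morgan + double negation).

(¬r) ∧ (¬n)
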